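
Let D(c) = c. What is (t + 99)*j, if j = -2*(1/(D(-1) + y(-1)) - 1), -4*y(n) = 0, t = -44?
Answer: 220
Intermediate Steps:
y(n) = 0 (y(n) = -1/4*0 = 0)
j = 4 (j = -2*(1/(-1 + 0) - 1) = -2*(1/(-1) - 1) = -2*(-1 - 1) = -2*(-2) = 4)
(t + 99)*j = (-44 + 99)*4 = 55*4 = 220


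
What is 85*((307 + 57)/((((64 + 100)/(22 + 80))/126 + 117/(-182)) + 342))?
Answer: 198820440/2193643 ≈ 90.635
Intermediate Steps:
85*((307 + 57)/((((64 + 100)/(22 + 80))/126 + 117/(-182)) + 342)) = 85*(364/(((164/102)*(1/126) + 117*(-1/182)) + 342)) = 85*(364/(((164*(1/102))*(1/126) - 9/14) + 342)) = 85*(364/(((82/51)*(1/126) - 9/14) + 342)) = 85*(364/((41/3213 - 9/14) + 342)) = 85*(364/(-4049/6426 + 342)) = 85*(364/(2193643/6426)) = 85*(364*(6426/2193643)) = 85*(2339064/2193643) = 198820440/2193643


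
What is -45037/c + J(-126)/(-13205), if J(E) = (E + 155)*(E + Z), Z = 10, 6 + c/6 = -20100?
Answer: 1000533089/1592998380 ≈ 0.62808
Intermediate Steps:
c = -120636 (c = -36 + 6*(-20100) = -36 - 120600 = -120636)
J(E) = (10 + E)*(155 + E) (J(E) = (E + 155)*(E + 10) = (155 + E)*(10 + E) = (10 + E)*(155 + E))
-45037/c + J(-126)/(-13205) = -45037/(-120636) + (1550 + (-126)**2 + 165*(-126))/(-13205) = -45037*(-1/120636) + (1550 + 15876 - 20790)*(-1/13205) = 45037/120636 - 3364*(-1/13205) = 45037/120636 + 3364/13205 = 1000533089/1592998380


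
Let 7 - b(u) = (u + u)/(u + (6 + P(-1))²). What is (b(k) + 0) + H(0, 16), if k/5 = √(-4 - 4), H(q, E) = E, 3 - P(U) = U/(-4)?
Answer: 1423583/62073 - 15680*I*√2/62073 ≈ 22.934 - 0.35724*I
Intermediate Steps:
P(U) = 3 + U/4 (P(U) = 3 - U/(-4) = 3 - U*(-1)/4 = 3 - (-1)*U/4 = 3 + U/4)
k = 10*I*√2 (k = 5*√(-4 - 4) = 5*√(-8) = 5*(2*I*√2) = 10*I*√2 ≈ 14.142*I)
b(u) = 7 - 2*u/(1225/16 + u) (b(u) = 7 - (u + u)/(u + (6 + (3 + (¼)*(-1)))²) = 7 - 2*u/(u + (6 + (3 - ¼))²) = 7 - 2*u/(u + (6 + 11/4)²) = 7 - 2*u/(u + (35/4)²) = 7 - 2*u/(u + 1225/16) = 7 - 2*u/(1225/16 + u))
(b(k) + 0) + H(0, 16) = (5*(1715 + 16*(10*I*√2))/(1225 + 16*(10*I*√2)) + 0) + 16 = (5*(1715 + 160*I*√2)/(1225 + 160*I*√2) + 0) + 16 = 5*(1715 + 160*I*√2)/(1225 + 160*I*√2) + 16 = 16 + 5*(1715 + 160*I*√2)/(1225 + 160*I*√2)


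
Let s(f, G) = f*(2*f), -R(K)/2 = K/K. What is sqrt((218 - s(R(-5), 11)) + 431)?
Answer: sqrt(641) ≈ 25.318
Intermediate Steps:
R(K) = -2 (R(K) = -2*K/K = -2*1 = -2)
s(f, G) = 2*f**2
sqrt((218 - s(R(-5), 11)) + 431) = sqrt((218 - 2*(-2)**2) + 431) = sqrt((218 - 2*4) + 431) = sqrt((218 - 1*8) + 431) = sqrt((218 - 8) + 431) = sqrt(210 + 431) = sqrt(641)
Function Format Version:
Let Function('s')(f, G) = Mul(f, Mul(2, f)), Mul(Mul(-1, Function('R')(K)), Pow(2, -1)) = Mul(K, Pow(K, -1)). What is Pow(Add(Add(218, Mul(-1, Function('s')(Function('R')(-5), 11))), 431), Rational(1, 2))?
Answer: Pow(641, Rational(1, 2)) ≈ 25.318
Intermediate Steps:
Function('R')(K) = -2 (Function('R')(K) = Mul(-2, Mul(K, Pow(K, -1))) = Mul(-2, 1) = -2)
Function('s')(f, G) = Mul(2, Pow(f, 2))
Pow(Add(Add(218, Mul(-1, Function('s')(Function('R')(-5), 11))), 431), Rational(1, 2)) = Pow(Add(Add(218, Mul(-1, Mul(2, Pow(-2, 2)))), 431), Rational(1, 2)) = Pow(Add(Add(218, Mul(-1, Mul(2, 4))), 431), Rational(1, 2)) = Pow(Add(Add(218, Mul(-1, 8)), 431), Rational(1, 2)) = Pow(Add(Add(218, -8), 431), Rational(1, 2)) = Pow(Add(210, 431), Rational(1, 2)) = Pow(641, Rational(1, 2))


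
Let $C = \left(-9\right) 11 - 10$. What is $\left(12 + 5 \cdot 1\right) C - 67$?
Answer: $-1920$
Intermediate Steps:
$C = -109$ ($C = -99 - 10 = -109$)
$\left(12 + 5 \cdot 1\right) C - 67 = \left(12 + 5 \cdot 1\right) \left(-109\right) - 67 = \left(12 + 5\right) \left(-109\right) - 67 = 17 \left(-109\right) - 67 = -1853 - 67 = -1920$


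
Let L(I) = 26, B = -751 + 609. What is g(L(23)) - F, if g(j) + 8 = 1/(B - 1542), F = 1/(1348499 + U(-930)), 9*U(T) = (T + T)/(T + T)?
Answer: -10219685742/1277365783 ≈ -8.0006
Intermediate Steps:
B = -142
U(T) = ⅑ (U(T) = ((T + T)/(T + T))/9 = ((2*T)/((2*T)))/9 = ((2*T)*(1/(2*T)))/9 = (⅑)*1 = ⅑)
F = 9/12136492 (F = 1/(1348499 + ⅑) = 1/(12136492/9) = 9/12136492 ≈ 7.4157e-7)
g(j) = -13473/1684 (g(j) = -8 + 1/(-142 - 1542) = -8 + 1/(-1684) = -8 - 1/1684 = -13473/1684)
g(L(23)) - F = -13473/1684 - 1*9/12136492 = -13473/1684 - 9/12136492 = -10219685742/1277365783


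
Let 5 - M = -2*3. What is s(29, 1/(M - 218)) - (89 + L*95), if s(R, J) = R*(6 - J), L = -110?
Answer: 2180774/207 ≈ 10535.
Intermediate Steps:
M = 11 (M = 5 - (-2)*3 = 5 - 1*(-6) = 5 + 6 = 11)
s(29, 1/(M - 218)) - (89 + L*95) = 29*(6 - 1/(11 - 218)) - (89 - 110*95) = 29*(6 - 1/(-207)) - (89 - 10450) = 29*(6 - 1*(-1/207)) - 1*(-10361) = 29*(6 + 1/207) + 10361 = 29*(1243/207) + 10361 = 36047/207 + 10361 = 2180774/207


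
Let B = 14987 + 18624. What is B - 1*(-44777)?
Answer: 78388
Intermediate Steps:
B = 33611
B - 1*(-44777) = 33611 - 1*(-44777) = 33611 + 44777 = 78388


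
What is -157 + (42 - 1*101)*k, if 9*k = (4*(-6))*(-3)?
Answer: -629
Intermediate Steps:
k = 8 (k = ((4*(-6))*(-3))/9 = (-24*(-3))/9 = (⅑)*72 = 8)
-157 + (42 - 1*101)*k = -157 + (42 - 1*101)*8 = -157 + (42 - 101)*8 = -157 - 59*8 = -157 - 472 = -629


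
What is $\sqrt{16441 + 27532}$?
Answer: $\sqrt{43973} \approx 209.7$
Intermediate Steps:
$\sqrt{16441 + 27532} = \sqrt{43973}$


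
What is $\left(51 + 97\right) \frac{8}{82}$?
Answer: $\frac{592}{41} \approx 14.439$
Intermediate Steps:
$\left(51 + 97\right) \frac{8}{82} = 148 \cdot 8 \cdot \frac{1}{82} = 148 \cdot \frac{4}{41} = \frac{592}{41}$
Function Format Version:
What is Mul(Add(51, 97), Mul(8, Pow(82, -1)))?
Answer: Rational(592, 41) ≈ 14.439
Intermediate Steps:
Mul(Add(51, 97), Mul(8, Pow(82, -1))) = Mul(148, Mul(8, Rational(1, 82))) = Mul(148, Rational(4, 41)) = Rational(592, 41)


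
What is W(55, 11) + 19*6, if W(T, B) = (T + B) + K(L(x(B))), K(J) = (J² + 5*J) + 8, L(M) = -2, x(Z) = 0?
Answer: 182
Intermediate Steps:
K(J) = 8 + J² + 5*J
W(T, B) = 2 + B + T (W(T, B) = (T + B) + (8 + (-2)² + 5*(-2)) = (B + T) + (8 + 4 - 10) = (B + T) + 2 = 2 + B + T)
W(55, 11) + 19*6 = (2 + 11 + 55) + 19*6 = 68 + 114 = 182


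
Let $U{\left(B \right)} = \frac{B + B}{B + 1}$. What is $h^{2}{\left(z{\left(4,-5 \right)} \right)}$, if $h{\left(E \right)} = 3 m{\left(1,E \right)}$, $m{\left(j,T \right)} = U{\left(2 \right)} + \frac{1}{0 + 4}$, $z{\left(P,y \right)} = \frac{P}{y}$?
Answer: $\frac{361}{16} \approx 22.563$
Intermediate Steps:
$U{\left(B \right)} = \frac{2 B}{1 + B}$
$m{\left(j,T \right)} = \frac{19}{12}$ ($m{\left(j,T \right)} = 2 \cdot 2 \frac{1}{1 + 2} + \frac{1}{0 + 4} = 2 \cdot 2 \cdot \frac{1}{3} + \frac{1}{4} = \frac{4}{3} + \frac{1}{4} = \frac{19}{12}$)
$h{\left(E \right)} = \frac{19}{4}$ ($h{\left(E \right)} = 3 \cdot \frac{19}{12} = \frac{19}{4}$)
$h^{2}{\left(z{\left(4,-5 \right)} \right)} = \left(\frac{19}{4}\right)^{2} = \frac{361}{16}$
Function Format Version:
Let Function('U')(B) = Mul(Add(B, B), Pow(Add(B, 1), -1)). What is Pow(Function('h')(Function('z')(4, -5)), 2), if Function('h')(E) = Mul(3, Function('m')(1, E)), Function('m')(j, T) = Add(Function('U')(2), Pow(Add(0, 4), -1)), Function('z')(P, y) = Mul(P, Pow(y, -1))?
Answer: Rational(361, 16) ≈ 22.563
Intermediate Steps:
Function('U')(B) = Mul(2, B, Pow(Add(1, B), -1)) (Function('U')(B) = Mul(Mul(2, B), Pow(Add(1, B), -1)) = Mul(2, B, Pow(Add(1, B), -1)))
Function('m')(j, T) = Rational(19, 12) (Function('m')(j, T) = Add(Mul(2, 2, Pow(Add(1, 2), -1)), Pow(Add(0, 4), -1)) = Add(Mul(2, 2, Pow(3, -1)), Pow(4, -1)) = Add(Mul(2, 2, Rational(1, 3)), Rational(1, 4)) = Add(Rational(4, 3), Rational(1, 4)) = Rational(19, 12))
Function('h')(E) = Rational(19, 4) (Function('h')(E) = Mul(3, Rational(19, 12)) = Rational(19, 4))
Pow(Function('h')(Function('z')(4, -5)), 2) = Pow(Rational(19, 4), 2) = Rational(361, 16)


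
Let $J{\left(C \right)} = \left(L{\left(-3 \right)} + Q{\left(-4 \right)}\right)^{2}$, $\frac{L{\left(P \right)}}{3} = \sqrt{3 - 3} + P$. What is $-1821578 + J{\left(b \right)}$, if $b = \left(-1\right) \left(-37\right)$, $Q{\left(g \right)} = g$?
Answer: $-1821409$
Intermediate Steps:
$L{\left(P \right)} = 3 P$ ($L{\left(P \right)} = 3 \left(\sqrt{3 - 3} + P\right) = 3 \left(\sqrt{0} + P\right) = 3 \left(0 + P\right) = 3 P$)
$b = 37$
$J{\left(C \right)} = 169$ ($J{\left(C \right)} = \left(3 \left(-3\right) - 4\right)^{2} = \left(-9 - 4\right)^{2} = \left(-13\right)^{2} = 169$)
$-1821578 + J{\left(b \right)} = -1821578 + 169 = -1821409$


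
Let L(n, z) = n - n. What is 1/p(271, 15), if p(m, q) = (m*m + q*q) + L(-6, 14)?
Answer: 1/73666 ≈ 1.3575e-5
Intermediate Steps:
L(n, z) = 0
p(m, q) = m**2 + q**2 (p(m, q) = (m*m + q*q) + 0 = (m**2 + q**2) + 0 = m**2 + q**2)
1/p(271, 15) = 1/(271**2 + 15**2) = 1/(73441 + 225) = 1/73666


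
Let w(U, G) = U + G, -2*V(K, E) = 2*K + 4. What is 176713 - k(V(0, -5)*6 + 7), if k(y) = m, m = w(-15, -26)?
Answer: 176754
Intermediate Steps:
V(K, E) = -2 - K (V(K, E) = -(2*K + 4)/2 = -(4 + 2*K)/2 = -2 - K)
w(U, G) = G + U
m = -41 (m = -26 - 15 = -41)
k(y) = -41
176713 - k(V(0, -5)*6 + 7) = 176713 - 1*(-41) = 176713 + 41 = 176754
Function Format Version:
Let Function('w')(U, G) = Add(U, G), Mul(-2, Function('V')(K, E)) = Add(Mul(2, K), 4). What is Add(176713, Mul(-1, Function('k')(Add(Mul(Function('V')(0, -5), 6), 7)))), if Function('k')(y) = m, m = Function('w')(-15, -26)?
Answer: 176754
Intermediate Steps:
Function('V')(K, E) = Add(-2, Mul(-1, K)) (Function('V')(K, E) = Mul(Rational(-1, 2), Add(Mul(2, K), 4)) = Mul(Rational(-1, 2), Add(4, Mul(2, K))) = Add(-2, Mul(-1, K)))
Function('w')(U, G) = Add(G, U)
m = -41 (m = Add(-26, -15) = -41)
Function('k')(y) = -41
Add(176713, Mul(-1, Function('k')(Add(Mul(Function('V')(0, -5), 6), 7)))) = Add(176713, Mul(-1, -41)) = Add(176713, 41) = 176754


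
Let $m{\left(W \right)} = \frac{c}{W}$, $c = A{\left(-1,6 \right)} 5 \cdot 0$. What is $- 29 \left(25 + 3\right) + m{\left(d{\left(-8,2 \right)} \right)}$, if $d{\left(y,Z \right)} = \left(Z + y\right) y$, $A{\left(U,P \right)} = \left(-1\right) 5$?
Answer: $-812$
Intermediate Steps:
$A{\left(U,P \right)} = -5$
$c = 0$ ($c = \left(-5\right) 5 \cdot 0 = \left(-25\right) 0 = 0$)
$d{\left(y,Z \right)} = y \left(Z + y\right)$
$m{\left(W \right)} = 0$ ($m{\left(W \right)} = \frac{0}{W} = 0$)
$- 29 \left(25 + 3\right) + m{\left(d{\left(-8,2 \right)} \right)} = - 29 \left(25 + 3\right) + 0 = \left(-29\right) 28 + 0 = -812 + 0 = -812$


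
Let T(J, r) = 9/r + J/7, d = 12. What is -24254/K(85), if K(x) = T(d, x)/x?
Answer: -1226646050/1083 ≈ -1.1326e+6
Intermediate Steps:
T(J, r) = 9/r + J/7 (T(J, r) = 9/r + J*(⅐) = 9/r + J/7)
K(x) = (12/7 + 9/x)/x (K(x) = (9/x + (⅐)*12)/x = (9/x + 12/7)/x = (12/7 + 9/x)/x)
-24254/K(85) = -24254*50575/(3*(21 + 4*85)) = -24254*50575/(3*(21 + 340)) = -24254/((3/7)*(1/7225)*361) = -24254/1083/50575 = -24254*50575/1083 = -1226646050/1083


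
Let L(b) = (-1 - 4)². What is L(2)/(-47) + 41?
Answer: 1902/47 ≈ 40.468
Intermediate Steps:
L(b) = 25 (L(b) = (-5)² = 25)
L(2)/(-47) + 41 = 25/(-47) + 41 = -1/47*25 + 41 = -25/47 + 41 = 1902/47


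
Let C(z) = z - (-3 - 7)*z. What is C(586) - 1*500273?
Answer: -493827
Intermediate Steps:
C(z) = 11*z (C(z) = z - (-10)*z = z + 10*z = 11*z)
C(586) - 1*500273 = 11*586 - 1*500273 = 6446 - 500273 = -493827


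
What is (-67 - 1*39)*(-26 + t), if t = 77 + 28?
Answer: -8374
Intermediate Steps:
t = 105
(-67 - 1*39)*(-26 + t) = (-67 - 1*39)*(-26 + 105) = (-67 - 39)*79 = -106*79 = -8374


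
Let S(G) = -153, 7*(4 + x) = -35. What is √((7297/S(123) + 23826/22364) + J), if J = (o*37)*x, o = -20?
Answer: √2150811338477530/570282 ≈ 81.323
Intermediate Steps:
x = -9 (x = -4 + (⅐)*(-35) = -4 - 5 = -9)
J = 6660 (J = -20*37*(-9) = -740*(-9) = 6660)
√((7297/S(123) + 23826/22364) + J) = √((7297/(-153) + 23826/22364) + 6660) = √((7297*(-1/153) + 23826*(1/22364)) + 6660) = √((-7297/153 + 11913/11182) + 6660) = √(-79772365/1710846 + 6660) = √(11314461995/1710846) = √2150811338477530/570282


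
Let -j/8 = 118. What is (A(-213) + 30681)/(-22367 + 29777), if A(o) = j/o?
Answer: 502769/121410 ≈ 4.1411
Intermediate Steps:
j = -944 (j = -8*118 = -944)
A(o) = -944/o
(A(-213) + 30681)/(-22367 + 29777) = (-944/(-213) + 30681)/(-22367 + 29777) = (-944*(-1/213) + 30681)/7410 = (944/213 + 30681)*(1/7410) = (6535997/213)*(1/7410) = 502769/121410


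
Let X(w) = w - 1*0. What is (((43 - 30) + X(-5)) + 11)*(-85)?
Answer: -1615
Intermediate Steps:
X(w) = w (X(w) = w + 0 = w)
(((43 - 30) + X(-5)) + 11)*(-85) = (((43 - 30) - 5) + 11)*(-85) = ((13 - 5) + 11)*(-85) = (8 + 11)*(-85) = 19*(-85) = -1615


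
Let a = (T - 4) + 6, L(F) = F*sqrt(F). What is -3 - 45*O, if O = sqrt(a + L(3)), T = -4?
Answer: -3 - 45*sqrt(-2 + 3*sqrt(3)) ≈ -83.450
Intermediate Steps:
L(F) = F**(3/2)
a = -2 (a = (-4 - 4) + 6 = -8 + 6 = -2)
O = sqrt(-2 + 3*sqrt(3)) (O = sqrt(-2 + 3**(3/2)) = sqrt(-2 + 3*sqrt(3)) ≈ 1.7878)
-3 - 45*O = -3 - 45*sqrt(-2 + 3*sqrt(3))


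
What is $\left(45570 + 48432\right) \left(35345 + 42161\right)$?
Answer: $7285719012$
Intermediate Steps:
$\left(45570 + 48432\right) \left(35345 + 42161\right) = 94002 \cdot 77506 = 7285719012$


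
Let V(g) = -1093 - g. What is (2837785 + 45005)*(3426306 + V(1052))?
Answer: 9871137089190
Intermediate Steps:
(2837785 + 45005)*(3426306 + V(1052)) = (2837785 + 45005)*(3426306 + (-1093 - 1*1052)) = 2882790*(3426306 + (-1093 - 1052)) = 2882790*(3426306 - 2145) = 2882790*3424161 = 9871137089190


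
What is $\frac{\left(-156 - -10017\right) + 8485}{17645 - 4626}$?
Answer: $\frac{18346}{13019} \approx 1.4092$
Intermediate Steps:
$\frac{\left(-156 - -10017\right) + 8485}{17645 - 4626} = \frac{\left(-156 + 10017\right) + 8485}{13019} = \left(9861 + 8485\right) \frac{1}{13019} = 18346 \cdot \frac{1}{13019} = \frac{18346}{13019}$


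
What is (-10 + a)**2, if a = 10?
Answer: 0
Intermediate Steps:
(-10 + a)**2 = (-10 + 10)**2 = 0**2 = 0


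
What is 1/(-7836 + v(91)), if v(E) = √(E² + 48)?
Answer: -7836/61394567 - √8329/61394567 ≈ -0.00012912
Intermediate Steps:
v(E) = √(48 + E²)
1/(-7836 + v(91)) = 1/(-7836 + √(48 + 91²)) = 1/(-7836 + √(48 + 8281)) = 1/(-7836 + √8329)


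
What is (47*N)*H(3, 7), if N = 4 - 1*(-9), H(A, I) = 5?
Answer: 3055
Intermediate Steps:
N = 13 (N = 4 + 9 = 13)
(47*N)*H(3, 7) = (47*13)*5 = 611*5 = 3055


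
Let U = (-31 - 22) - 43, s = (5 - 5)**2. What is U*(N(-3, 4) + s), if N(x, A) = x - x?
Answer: 0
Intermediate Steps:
s = 0 (s = 0**2 = 0)
U = -96 (U = -53 - 43 = -96)
N(x, A) = 0
U*(N(-3, 4) + s) = -96*(0 + 0) = -96*0 = 0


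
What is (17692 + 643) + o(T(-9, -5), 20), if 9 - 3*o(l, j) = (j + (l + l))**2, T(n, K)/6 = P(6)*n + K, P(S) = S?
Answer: -418330/3 ≈ -1.3944e+5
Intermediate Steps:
T(n, K) = 6*K + 36*n (T(n, K) = 6*(6*n + K) = 6*(K + 6*n) = 6*K + 36*n)
o(l, j) = 3 - (j + 2*l)**2/3 (o(l, j) = 3 - (j + (l + l))**2/3 = 3 - (j + 2*l)**2/3)
(17692 + 643) + o(T(-9, -5), 20) = (17692 + 643) + (3 - (20 + 2*(6*(-5) + 36*(-9)))**2/3) = 18335 + (3 - (20 + 2*(-30 - 324))**2/3) = 18335 + (3 - (20 + 2*(-354))**2/3) = 18335 + (3 - (20 - 708)**2/3) = 18335 + (3 - 1/3*(-688)**2) = 18335 + (3 - 1/3*473344) = 18335 + (3 - 473344/3) = 18335 - 473335/3 = -418330/3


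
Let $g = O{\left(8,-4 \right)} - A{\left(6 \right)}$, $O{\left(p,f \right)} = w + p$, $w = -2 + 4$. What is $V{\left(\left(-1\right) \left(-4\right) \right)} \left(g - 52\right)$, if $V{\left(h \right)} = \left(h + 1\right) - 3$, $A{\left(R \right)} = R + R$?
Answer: $-108$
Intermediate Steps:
$w = 2$
$A{\left(R \right)} = 2 R$
$V{\left(h \right)} = -2 + h$ ($V{\left(h \right)} = \left(1 + h\right) - 3 = -2 + h$)
$O{\left(p,f \right)} = 2 + p$
$g = -2$ ($g = \left(2 + 8\right) - 2 \cdot 6 = 10 - 12 = -2$)
$V{\left(\left(-1\right) \left(-4\right) \right)} \left(g - 52\right) = \left(-2 - -4\right) \left(-2 - 52\right) = \left(-2 + 4\right) \left(-54\right) = 2 \left(-54\right) = -108$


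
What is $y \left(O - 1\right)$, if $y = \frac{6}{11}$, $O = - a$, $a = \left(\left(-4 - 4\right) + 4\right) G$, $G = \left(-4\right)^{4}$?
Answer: $558$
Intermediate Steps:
$G = 256$
$a = -1024$ ($a = \left(\left(-4 - 4\right) + 4\right) 256 = \left(-8 + 4\right) 256 = \left(-4\right) 256 = -1024$)
$O = 1024$ ($O = \left(-1\right) \left(-1024\right) = 1024$)
$y = \frac{6}{11}$ ($y = 6 \cdot \frac{1}{11} = \frac{6}{11} \approx 0.54545$)
$y \left(O - 1\right) = \frac{6 \left(1024 - 1\right)}{11} = \frac{6}{11} \cdot 1023 = 558$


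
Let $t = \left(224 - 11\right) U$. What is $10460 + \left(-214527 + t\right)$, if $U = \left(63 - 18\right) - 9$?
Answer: $-196399$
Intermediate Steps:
$U = 36$ ($U = 45 - 9 = 36$)
$t = 7668$ ($t = \left(224 - 11\right) 36 = 213 \cdot 36 = 7668$)
$10460 + \left(-214527 + t\right) = 10460 + \left(-214527 + 7668\right) = 10460 - 206859 = -196399$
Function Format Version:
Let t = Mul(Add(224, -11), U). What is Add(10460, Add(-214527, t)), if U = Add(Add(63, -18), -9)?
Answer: -196399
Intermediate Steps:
U = 36 (U = Add(45, -9) = 36)
t = 7668 (t = Mul(Add(224, -11), 36) = Mul(213, 36) = 7668)
Add(10460, Add(-214527, t)) = Add(10460, Add(-214527, 7668)) = Add(10460, -206859) = -196399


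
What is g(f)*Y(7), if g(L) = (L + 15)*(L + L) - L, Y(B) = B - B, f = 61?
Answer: 0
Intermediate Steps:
Y(B) = 0
g(L) = -L + 2*L*(15 + L) (g(L) = (15 + L)*(2*L) - L = 2*L*(15 + L) - L = -L + 2*L*(15 + L))
g(f)*Y(7) = (61*(29 + 2*61))*0 = (61*(29 + 122))*0 = (61*151)*0 = 9211*0 = 0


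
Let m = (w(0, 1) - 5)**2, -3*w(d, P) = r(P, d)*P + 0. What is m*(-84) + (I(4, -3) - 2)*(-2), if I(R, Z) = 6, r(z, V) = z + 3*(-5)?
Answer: -52/3 ≈ -17.333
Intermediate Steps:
r(z, V) = -15 + z (r(z, V) = z - 15 = -15 + z)
w(d, P) = -P*(-15 + P)/3 (w(d, P) = -((-15 + P)*P + 0)/3 = -(P*(-15 + P) + 0)/3 = -P*(-15 + P)/3)
m = 1/9 (m = ((1/3)*1*(15 - 1*1) - 5)**2 = ((1/3)*1*(15 - 1) - 5)**2 = ((1/3)*1*14 - 5)**2 = (14/3 - 5)**2 = (-1/3)**2 = 1/9 ≈ 0.11111)
m*(-84) + (I(4, -3) - 2)*(-2) = (1/9)*(-84) + (6 - 2)*(-2) = -28/3 + 4*(-2) = -28/3 - 8 = -52/3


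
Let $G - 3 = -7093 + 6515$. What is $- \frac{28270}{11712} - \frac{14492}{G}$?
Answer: $\frac{76737527}{3367200} \approx 22.79$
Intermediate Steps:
$G = -575$ ($G = 3 + \left(-7093 + 6515\right) = 3 - 578 = -575$)
$- \frac{28270}{11712} - \frac{14492}{G} = - \frac{28270}{11712} - \frac{14492}{-575} = \left(-28270\right) \frac{1}{11712} - - \frac{14492}{575} = - \frac{14135}{5856} + \frac{14492}{575} = \frac{76737527}{3367200}$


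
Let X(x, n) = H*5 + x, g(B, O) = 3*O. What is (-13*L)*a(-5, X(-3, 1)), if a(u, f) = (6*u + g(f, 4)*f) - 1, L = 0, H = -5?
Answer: 0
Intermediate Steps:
X(x, n) = -25 + x (X(x, n) = -5*5 + x = -25 + x)
a(u, f) = -1 + 6*u + 12*f (a(u, f) = (6*u + (3*4)*f) - 1 = (6*u + 12*f) - 1 = -1 + 6*u + 12*f)
(-13*L)*a(-5, X(-3, 1)) = (-13*0)*(-1 + 6*(-5) + 12*(-25 - 3)) = 0*(-1 - 30 + 12*(-28)) = 0*(-1 - 30 - 336) = 0*(-367) = 0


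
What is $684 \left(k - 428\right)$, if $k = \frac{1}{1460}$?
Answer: $- \frac{106854309}{365} \approx -2.9275 \cdot 10^{5}$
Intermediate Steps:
$k = \frac{1}{1460} \approx 0.00068493$
$684 \left(k - 428\right) = 684 \left(\frac{1}{1460} - 428\right) = 684 \left(- \frac{624879}{1460}\right) = - \frac{106854309}{365}$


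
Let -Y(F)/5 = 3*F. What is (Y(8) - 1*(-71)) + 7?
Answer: -42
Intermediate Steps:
Y(F) = -15*F
(Y(8) - 1*(-71)) + 7 = (-15*8 - 1*(-71)) + 7 = (-120 + 71) + 7 = -49 + 7 = -42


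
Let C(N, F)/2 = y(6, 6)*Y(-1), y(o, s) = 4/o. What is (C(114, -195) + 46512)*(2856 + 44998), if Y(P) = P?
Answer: 6677164328/3 ≈ 2.2257e+9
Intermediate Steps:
C(N, F) = -4/3 (C(N, F) = 2*((4/6)*(-1)) = 2*((4*(⅙))*(-1)) = 2*((⅔)*(-1)) = 2*(-⅔) = -4/3)
(C(114, -195) + 46512)*(2856 + 44998) = (-4/3 + 46512)*(2856 + 44998) = (139532/3)*47854 = 6677164328/3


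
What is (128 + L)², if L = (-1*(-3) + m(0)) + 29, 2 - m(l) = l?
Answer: 26244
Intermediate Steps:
m(l) = 2 - l
L = 34 (L = (-1*(-3) + (2 - 1*0)) + 29 = (3 + (2 + 0)) + 29 = (3 + 2) + 29 = 5 + 29 = 34)
(128 + L)² = (128 + 34)² = 162² = 26244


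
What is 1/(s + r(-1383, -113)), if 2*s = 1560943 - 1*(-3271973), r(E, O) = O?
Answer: 1/2416345 ≈ 4.1385e-7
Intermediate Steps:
s = 2416458 (s = (1560943 - 1*(-3271973))/2 = (1560943 + 3271973)/2 = (½)*4832916 = 2416458)
1/(s + r(-1383, -113)) = 1/(2416458 - 113) = 1/2416345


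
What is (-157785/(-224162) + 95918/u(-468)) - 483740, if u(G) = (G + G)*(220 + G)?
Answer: -6292750725196361/13008569184 ≈ -4.8374e+5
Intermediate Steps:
u(G) = 2*G*(220 + G) (u(G) = (2*G)*(220 + G) = 2*G*(220 + G))
(-157785/(-224162) + 95918/u(-468)) - 483740 = (-157785/(-224162) + 95918/((2*(-468)*(220 - 468)))) - 483740 = (-157785*(-1/224162) + 95918/((2*(-468)*(-248)))) - 483740 = (157785/224162 + 95918/232128) - 483740 = (157785/224162 + 95918*(1/232128)) - 483740 = (157785/224162 + 47959/116064) - 483740 = 14531871799/13008569184 - 483740 = -6292750725196361/13008569184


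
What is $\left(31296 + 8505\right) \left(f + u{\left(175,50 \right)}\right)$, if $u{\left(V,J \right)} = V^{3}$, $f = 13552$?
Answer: $213847867527$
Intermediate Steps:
$\left(31296 + 8505\right) \left(f + u{\left(175,50 \right)}\right) = \left(31296 + 8505\right) \left(13552 + 175^{3}\right) = 39801 \left(13552 + 5359375\right) = 39801 \cdot 5372927 = 213847867527$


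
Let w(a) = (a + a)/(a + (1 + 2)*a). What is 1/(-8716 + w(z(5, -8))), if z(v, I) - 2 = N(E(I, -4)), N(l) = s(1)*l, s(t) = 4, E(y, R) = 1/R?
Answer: -2/17431 ≈ -0.00011474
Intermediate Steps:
N(l) = 4*l
z(v, I) = 1 (z(v, I) = 2 + 4/(-4) = 2 + 4*(-¼) = 2 - 1 = 1)
w(a) = ½ (w(a) = (2*a)/(a + 3*a) = (2*a)/((4*a)) = (2*a)*(1/(4*a)) = ½)
1/(-8716 + w(z(5, -8))) = 1/(-8716 + ½) = 1/(-17431/2) = -2/17431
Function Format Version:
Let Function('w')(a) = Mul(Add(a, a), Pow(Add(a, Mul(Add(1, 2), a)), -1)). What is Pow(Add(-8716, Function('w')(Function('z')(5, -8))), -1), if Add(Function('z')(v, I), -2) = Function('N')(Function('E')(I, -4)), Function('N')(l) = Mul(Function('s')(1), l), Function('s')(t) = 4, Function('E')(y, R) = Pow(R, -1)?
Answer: Rational(-2, 17431) ≈ -0.00011474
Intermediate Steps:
Function('N')(l) = Mul(4, l)
Function('z')(v, I) = 1 (Function('z')(v, I) = Add(2, Mul(4, Pow(-4, -1))) = Add(2, Mul(4, Rational(-1, 4))) = Add(2, -1) = 1)
Function('w')(a) = Rational(1, 2) (Function('w')(a) = Mul(Mul(2, a), Pow(Add(a, Mul(3, a)), -1)) = Mul(Mul(2, a), Pow(Mul(4, a), -1)) = Mul(Mul(2, a), Mul(Rational(1, 4), Pow(a, -1))) = Rational(1, 2))
Pow(Add(-8716, Function('w')(Function('z')(5, -8))), -1) = Pow(Add(-8716, Rational(1, 2)), -1) = Pow(Rational(-17431, 2), -1) = Rational(-2, 17431)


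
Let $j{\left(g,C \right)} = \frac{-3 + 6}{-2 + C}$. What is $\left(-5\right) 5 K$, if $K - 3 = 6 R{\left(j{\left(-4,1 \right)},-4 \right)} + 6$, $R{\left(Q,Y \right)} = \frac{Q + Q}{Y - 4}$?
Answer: $- \frac{675}{2} \approx -337.5$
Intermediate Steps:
$j{\left(g,C \right)} = \frac{3}{-2 + C}$
$R{\left(Q,Y \right)} = \frac{2 Q}{-4 + Y}$
$K = \frac{27}{2}$ ($K = 3 + \left(6 \frac{2 \frac{3}{-2 + 1}}{-4 - 4} + 6\right) = 3 + \left(6 \frac{2 \frac{3}{-1}}{-8} + 6\right) = 3 + \left(6 \cdot 2 \cdot 3 \left(-1\right) \left(- \frac{1}{8}\right) + 6\right) = 3 + \left(6 \cdot 2 \left(-3\right) \left(- \frac{1}{8}\right) + 6\right) = 3 + \left(6 \cdot \frac{3}{4} + 6\right) = 3 + \left(\frac{9}{2} + 6\right) = 3 + \frac{21}{2} = \frac{27}{2} \approx 13.5$)
$\left(-5\right) 5 K = \left(-5\right) 5 \cdot \frac{27}{2} = \left(-25\right) \frac{27}{2} = - \frac{675}{2}$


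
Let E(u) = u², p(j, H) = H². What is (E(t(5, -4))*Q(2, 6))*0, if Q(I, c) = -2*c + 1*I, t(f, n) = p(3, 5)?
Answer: 0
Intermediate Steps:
t(f, n) = 25 (t(f, n) = 5² = 25)
Q(I, c) = I - 2*c (Q(I, c) = -2*c + I = I - 2*c)
(E(t(5, -4))*Q(2, 6))*0 = (25²*(2 - 2*6))*0 = (625*(2 - 12))*0 = (625*(-10))*0 = -6250*0 = 0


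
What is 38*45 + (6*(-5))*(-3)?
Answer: 1800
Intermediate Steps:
38*45 + (6*(-5))*(-3) = 1710 - 30*(-3) = 1710 + 90 = 1800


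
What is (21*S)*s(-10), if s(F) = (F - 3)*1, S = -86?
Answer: 23478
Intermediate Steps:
s(F) = -3 + F (s(F) = (-3 + F)*1 = -3 + F)
(21*S)*s(-10) = (21*(-86))*(-3 - 10) = -1806*(-13) = 23478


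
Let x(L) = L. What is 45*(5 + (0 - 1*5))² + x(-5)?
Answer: -5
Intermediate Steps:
45*(5 + (0 - 1*5))² + x(-5) = 45*(5 + (0 - 1*5))² - 5 = 45*(5 + (0 - 5))² - 5 = 45*(5 - 5)² - 5 = 45*0² - 5 = 45*0 - 5 = 0 - 5 = -5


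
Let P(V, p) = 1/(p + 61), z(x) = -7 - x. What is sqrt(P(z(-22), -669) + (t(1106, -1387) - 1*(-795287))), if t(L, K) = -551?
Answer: sqrt(18361580506)/152 ≈ 891.48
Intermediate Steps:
P(V, p) = 1/(61 + p)
sqrt(P(z(-22), -669) + (t(1106, -1387) - 1*(-795287))) = sqrt(1/(61 - 669) + (-551 - 1*(-795287))) = sqrt(1/(-608) + (-551 + 795287)) = sqrt(-1/608 + 794736) = sqrt(483199487/608) = sqrt(18361580506)/152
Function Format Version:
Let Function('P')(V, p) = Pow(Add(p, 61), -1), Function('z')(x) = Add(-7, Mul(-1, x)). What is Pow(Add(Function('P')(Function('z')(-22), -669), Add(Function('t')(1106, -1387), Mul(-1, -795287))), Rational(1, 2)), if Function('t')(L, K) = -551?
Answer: Mul(Rational(1, 152), Pow(18361580506, Rational(1, 2))) ≈ 891.48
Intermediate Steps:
Function('P')(V, p) = Pow(Add(61, p), -1)
Pow(Add(Function('P')(Function('z')(-22), -669), Add(Function('t')(1106, -1387), Mul(-1, -795287))), Rational(1, 2)) = Pow(Add(Pow(Add(61, -669), -1), Add(-551, Mul(-1, -795287))), Rational(1, 2)) = Pow(Add(Pow(-608, -1), Add(-551, 795287)), Rational(1, 2)) = Pow(Add(Rational(-1, 608), 794736), Rational(1, 2)) = Pow(Rational(483199487, 608), Rational(1, 2)) = Mul(Rational(1, 152), Pow(18361580506, Rational(1, 2)))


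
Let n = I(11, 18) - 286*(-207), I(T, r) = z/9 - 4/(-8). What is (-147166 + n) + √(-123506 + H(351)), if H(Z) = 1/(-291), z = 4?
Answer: -1583335/18 + I*√10458611877/291 ≈ -87963.0 + 351.43*I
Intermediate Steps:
H(Z) = -1/291
I(T, r) = 17/18 (I(T, r) = 4/9 - 4/(-8) = 4*(⅑) - 4*(-⅛) = 4/9 + ½ = 17/18)
n = 1065653/18 (n = 17/18 - 286*(-207) = 17/18 + 59202 = 1065653/18 ≈ 59203.)
(-147166 + n) + √(-123506 + H(351)) = (-147166 + 1065653/18) + √(-123506 - 1/291) = -1583335/18 + √(-35940247/291) = -1583335/18 + I*√10458611877/291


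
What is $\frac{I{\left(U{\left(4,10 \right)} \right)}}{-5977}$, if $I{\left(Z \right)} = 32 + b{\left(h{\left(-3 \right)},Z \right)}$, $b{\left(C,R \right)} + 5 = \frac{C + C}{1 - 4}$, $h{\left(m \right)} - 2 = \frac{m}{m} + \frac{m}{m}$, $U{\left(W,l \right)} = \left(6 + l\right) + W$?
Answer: $- \frac{73}{17931} \approx -0.0040712$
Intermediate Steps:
$U{\left(W,l \right)} = 6 + W + l$
$h{\left(m \right)} = 4$ ($h{\left(m \right)} = 2 + \left(\frac{m}{m} + \frac{m}{m}\right) = 2 + \left(1 + 1\right) = 2 + 2 = 4$)
$b{\left(C,R \right)} = -5 - \frac{2 C}{3}$ ($b{\left(C,R \right)} = -5 + \frac{C + C}{1 - 4} = -5 + \frac{2 C}{-3} = -5 + 2 C \left(- \frac{1}{3}\right) = -5 - \frac{2 C}{3}$)
$I{\left(Z \right)} = \frac{73}{3}$ ($I{\left(Z \right)} = 32 - \frac{23}{3} = \frac{73}{3}$)
$\frac{I{\left(U{\left(4,10 \right)} \right)}}{-5977} = \frac{73}{3 \left(-5977\right)} = \frac{73}{3} \left(- \frac{1}{5977}\right) = - \frac{73}{17931}$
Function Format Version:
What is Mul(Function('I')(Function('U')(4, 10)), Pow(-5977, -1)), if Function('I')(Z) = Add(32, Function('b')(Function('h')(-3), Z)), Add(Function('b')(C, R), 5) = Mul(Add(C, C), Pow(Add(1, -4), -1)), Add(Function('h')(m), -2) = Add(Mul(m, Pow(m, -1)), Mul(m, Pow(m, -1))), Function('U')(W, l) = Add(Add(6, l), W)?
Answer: Rational(-73, 17931) ≈ -0.0040712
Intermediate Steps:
Function('U')(W, l) = Add(6, W, l)
Function('h')(m) = 4 (Function('h')(m) = Add(2, Add(Mul(m, Pow(m, -1)), Mul(m, Pow(m, -1)))) = Add(2, Add(1, 1)) = Add(2, 2) = 4)
Function('b')(C, R) = Add(-5, Mul(Rational(-2, 3), C)) (Function('b')(C, R) = Add(-5, Mul(Add(C, C), Pow(Add(1, -4), -1))) = Add(-5, Mul(Mul(2, C), Pow(-3, -1))) = Add(-5, Mul(Mul(2, C), Rational(-1, 3))) = Add(-5, Mul(Rational(-2, 3), C)))
Function('I')(Z) = Rational(73, 3) (Function('I')(Z) = Add(32, Add(-5, Mul(Rational(-2, 3), 4))) = Add(32, Add(-5, Rational(-8, 3))) = Add(32, Rational(-23, 3)) = Rational(73, 3))
Mul(Function('I')(Function('U')(4, 10)), Pow(-5977, -1)) = Mul(Rational(73, 3), Pow(-5977, -1)) = Mul(Rational(73, 3), Rational(-1, 5977)) = Rational(-73, 17931)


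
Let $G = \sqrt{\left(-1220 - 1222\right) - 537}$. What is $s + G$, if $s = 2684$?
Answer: $2684 + 3 i \sqrt{331} \approx 2684.0 + 54.58 i$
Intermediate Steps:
$G = 3 i \sqrt{331}$ ($G = \sqrt{\left(-1220 - 1222\right) - 537} = \sqrt{-2442 - 537} = \sqrt{-2979} = 3 i \sqrt{331} \approx 54.58 i$)
$s + G = 2684 + 3 i \sqrt{331}$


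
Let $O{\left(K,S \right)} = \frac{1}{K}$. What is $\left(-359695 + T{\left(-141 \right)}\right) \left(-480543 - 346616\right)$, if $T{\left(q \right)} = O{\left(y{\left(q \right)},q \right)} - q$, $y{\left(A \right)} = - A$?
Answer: $\frac{41934573291967}{141} \approx 2.9741 \cdot 10^{11}$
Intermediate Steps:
$T{\left(q \right)} = - q - \frac{1}{q}$ ($T{\left(q \right)} = \frac{1}{\left(-1\right) q} - q = - \frac{1}{q} - q = - q - \frac{1}{q}$)
$\left(-359695 + T{\left(-141 \right)}\right) \left(-480543 - 346616\right) = \left(-359695 - - \frac{19882}{141}\right) \left(-480543 - 346616\right) = \left(-359695 + \left(141 - - \frac{1}{141}\right)\right) \left(-827159\right) = \left(-359695 + \left(141 + \frac{1}{141}\right)\right) \left(-827159\right) = \left(-359695 + \frac{19882}{141}\right) \left(-827159\right) = \left(- \frac{50697113}{141}\right) \left(-827159\right) = \frac{41934573291967}{141}$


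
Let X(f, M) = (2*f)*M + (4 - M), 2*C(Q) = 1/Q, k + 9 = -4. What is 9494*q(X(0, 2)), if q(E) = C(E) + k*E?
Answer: -488941/2 ≈ -2.4447e+5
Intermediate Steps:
k = -13 (k = -9 - 4 = -13)
C(Q) = 1/(2*Q)
X(f, M) = 4 - M + 2*M*f (X(f, M) = 2*M*f + (4 - M) = 4 - M + 2*M*f)
q(E) = 1/(2*E) - 13*E
9494*q(X(0, 2)) = 9494*(1/(2*(4 - 1*2 + 2*2*0)) - 13*(4 - 1*2 + 2*2*0)) = 9494*(1/(2*(4 - 2 + 0)) - 13*(4 - 2 + 0)) = 9494*((½)/2 - 13*2) = 9494*((½)*(½) - 26) = 9494*(¼ - 26) = 9494*(-103/4) = -488941/2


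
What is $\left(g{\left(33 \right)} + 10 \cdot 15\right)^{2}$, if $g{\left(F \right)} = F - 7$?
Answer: $30976$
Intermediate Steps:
$g{\left(F \right)} = -7 + F$
$\left(g{\left(33 \right)} + 10 \cdot 15\right)^{2} = \left(\left(-7 + 33\right) + 10 \cdot 15\right)^{2} = \left(26 + 150\right)^{2} = 176^{2} = 30976$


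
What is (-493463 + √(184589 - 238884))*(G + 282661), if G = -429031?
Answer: 72228179310 - 146370*I*√54295 ≈ 7.2228e+10 - 3.4106e+7*I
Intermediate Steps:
(-493463 + √(184589 - 238884))*(G + 282661) = (-493463 + √(184589 - 238884))*(-429031 + 282661) = (-493463 + √(-54295))*(-146370) = (-493463 + I*√54295)*(-146370) = 72228179310 - 146370*I*√54295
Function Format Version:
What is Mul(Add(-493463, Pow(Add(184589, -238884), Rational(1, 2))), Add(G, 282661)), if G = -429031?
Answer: Add(72228179310, Mul(-146370, I, Pow(54295, Rational(1, 2)))) ≈ Add(7.2228e+10, Mul(-3.4106e+7, I))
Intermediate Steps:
Mul(Add(-493463, Pow(Add(184589, -238884), Rational(1, 2))), Add(G, 282661)) = Mul(Add(-493463, Pow(Add(184589, -238884), Rational(1, 2))), Add(-429031, 282661)) = Mul(Add(-493463, Pow(-54295, Rational(1, 2))), -146370) = Mul(Add(-493463, Mul(I, Pow(54295, Rational(1, 2)))), -146370) = Add(72228179310, Mul(-146370, I, Pow(54295, Rational(1, 2))))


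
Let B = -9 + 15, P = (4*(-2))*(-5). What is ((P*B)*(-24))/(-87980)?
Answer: 288/4399 ≈ 0.065469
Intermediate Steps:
P = 40 (P = -8*(-5) = 40)
B = 6
((P*B)*(-24))/(-87980) = ((40*6)*(-24))/(-87980) = (240*(-24))*(-1/87980) = -5760*(-1/87980) = 288/4399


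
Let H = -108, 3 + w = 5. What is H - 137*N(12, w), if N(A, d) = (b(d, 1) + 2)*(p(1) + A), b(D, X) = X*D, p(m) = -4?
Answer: -4492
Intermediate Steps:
w = 2 (w = -3 + 5 = 2)
b(D, X) = D*X
N(A, d) = (-4 + A)*(2 + d) (N(A, d) = (d*1 + 2)*(-4 + A) = (d + 2)*(-4 + A) = (2 + d)*(-4 + A) = (-4 + A)*(2 + d))
H - 137*N(12, w) = -108 - 137*(-8 - 4*2 + 2*12 + 12*2) = -108 - 137*(-8 - 8 + 24 + 24) = -108 - 137*32 = -108 - 4384 = -4492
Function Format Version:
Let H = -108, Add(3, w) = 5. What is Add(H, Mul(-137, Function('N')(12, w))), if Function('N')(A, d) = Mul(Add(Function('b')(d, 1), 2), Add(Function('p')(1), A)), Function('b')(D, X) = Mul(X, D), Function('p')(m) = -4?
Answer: -4492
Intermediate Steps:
w = 2 (w = Add(-3, 5) = 2)
Function('b')(D, X) = Mul(D, X)
Function('N')(A, d) = Mul(Add(-4, A), Add(2, d)) (Function('N')(A, d) = Mul(Add(Mul(d, 1), 2), Add(-4, A)) = Mul(Add(d, 2), Add(-4, A)) = Mul(Add(2, d), Add(-4, A)) = Mul(Add(-4, A), Add(2, d)))
Add(H, Mul(-137, Function('N')(12, w))) = Add(-108, Mul(-137, Add(-8, Mul(-4, 2), Mul(2, 12), Mul(12, 2)))) = Add(-108, Mul(-137, Add(-8, -8, 24, 24))) = Add(-108, Mul(-137, 32)) = Add(-108, -4384) = -4492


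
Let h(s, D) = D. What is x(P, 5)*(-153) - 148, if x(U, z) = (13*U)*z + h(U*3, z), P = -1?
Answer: 9032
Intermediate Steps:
x(U, z) = z + 13*U*z (x(U, z) = (13*U)*z + z = 13*U*z + z = z + 13*U*z)
x(P, 5)*(-153) - 148 = (5*(1 + 13*(-1)))*(-153) - 148 = (5*(1 - 13))*(-153) - 148 = (5*(-12))*(-153) - 148 = -60*(-153) - 148 = 9180 - 148 = 9032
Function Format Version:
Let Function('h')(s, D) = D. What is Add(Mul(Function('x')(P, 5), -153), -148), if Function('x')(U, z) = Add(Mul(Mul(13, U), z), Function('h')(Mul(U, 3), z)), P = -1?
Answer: 9032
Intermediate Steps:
Function('x')(U, z) = Add(z, Mul(13, U, z)) (Function('x')(U, z) = Add(Mul(Mul(13, U), z), z) = Add(Mul(13, U, z), z) = Add(z, Mul(13, U, z)))
Add(Mul(Function('x')(P, 5), -153), -148) = Add(Mul(Mul(5, Add(1, Mul(13, -1))), -153), -148) = Add(Mul(Mul(5, Add(1, -13)), -153), -148) = Add(Mul(Mul(5, -12), -153), -148) = Add(Mul(-60, -153), -148) = Add(9180, -148) = 9032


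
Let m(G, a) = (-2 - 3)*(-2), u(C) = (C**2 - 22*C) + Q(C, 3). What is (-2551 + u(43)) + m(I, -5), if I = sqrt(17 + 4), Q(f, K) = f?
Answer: -1595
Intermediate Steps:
I = sqrt(21) ≈ 4.5826
u(C) = C**2 - 21*C (u(C) = (C**2 - 22*C) + C = C**2 - 21*C)
m(G, a) = 10 (m(G, a) = -5*(-2) = 10)
(-2551 + u(43)) + m(I, -5) = (-2551 + 43*(-21 + 43)) + 10 = (-2551 + 43*22) + 10 = (-2551 + 946) + 10 = -1605 + 10 = -1595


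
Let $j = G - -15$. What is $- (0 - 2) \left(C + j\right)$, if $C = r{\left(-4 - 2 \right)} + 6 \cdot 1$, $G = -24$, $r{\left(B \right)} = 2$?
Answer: $-2$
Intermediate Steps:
$j = -9$ ($j = -24 - -15 = -24 + 15 = -9$)
$C = 8$ ($C = 2 + 6 \cdot 1 = 2 + 6 = 8$)
$- (0 - 2) \left(C + j\right) = - (0 - 2) \left(8 - 9\right) = \left(-1\right) \left(-2\right) \left(-1\right) = 2 \left(-1\right) = -2$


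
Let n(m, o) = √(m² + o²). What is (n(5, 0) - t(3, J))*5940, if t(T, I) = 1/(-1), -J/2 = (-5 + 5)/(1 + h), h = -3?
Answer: 35640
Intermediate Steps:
J = 0 (J = -2*(-5 + 5)/(1 - 3) = -0/(-2) = -0*(-1)/2 = -2*0 = 0)
t(T, I) = -1
(n(5, 0) - t(3, J))*5940 = (√(5² + 0²) - 1*(-1))*5940 = (√(25 + 0) + 1)*5940 = (√25 + 1)*5940 = (5 + 1)*5940 = 6*5940 = 35640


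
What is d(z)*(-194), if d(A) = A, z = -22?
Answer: 4268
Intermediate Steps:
d(z)*(-194) = -22*(-194) = 4268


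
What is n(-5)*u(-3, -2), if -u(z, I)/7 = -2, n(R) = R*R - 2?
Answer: 322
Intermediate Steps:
n(R) = -2 + R² (n(R) = R² - 2 = -2 + R²)
u(z, I) = 14 (u(z, I) = -7*(-2) = 14)
n(-5)*u(-3, -2) = (-2 + (-5)²)*14 = (-2 + 25)*14 = 23*14 = 322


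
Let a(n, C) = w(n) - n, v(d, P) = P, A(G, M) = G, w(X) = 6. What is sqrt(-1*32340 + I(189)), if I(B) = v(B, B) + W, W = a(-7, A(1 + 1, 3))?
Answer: I*sqrt(32138) ≈ 179.27*I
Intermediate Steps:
a(n, C) = 6 - n
W = 13 (W = 6 - 1*(-7) = 6 + 7 = 13)
I(B) = 13 + B (I(B) = B + 13 = 13 + B)
sqrt(-1*32340 + I(189)) = sqrt(-1*32340 + (13 + 189)) = sqrt(-32340 + 202) = sqrt(-32138) = I*sqrt(32138)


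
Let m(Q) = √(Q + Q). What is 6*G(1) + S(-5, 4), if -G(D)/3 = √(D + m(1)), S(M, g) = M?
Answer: -5 - 18*√(1 + √2) ≈ -32.968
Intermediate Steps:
m(Q) = √2*√Q (m(Q) = √(2*Q) = √2*√Q)
G(D) = -3*√(D + √2) (G(D) = -3*√(D + √2*√1) = -3*√(D + √2*1) = -3*√(D + √2))
6*G(1) + S(-5, 4) = 6*(-3*√(1 + √2)) - 5 = -18*√(1 + √2) - 5 = -5 - 18*√(1 + √2)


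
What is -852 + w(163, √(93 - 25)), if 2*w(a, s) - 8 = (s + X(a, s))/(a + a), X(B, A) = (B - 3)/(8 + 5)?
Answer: -1796872/2119 + √17/326 ≈ -847.97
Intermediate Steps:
X(B, A) = -3/13 + B/13 (X(B, A) = (-3 + B)/13 = (-3 + B)*(1/13) = -3/13 + B/13)
w(a, s) = 4 + (-3/13 + s + a/13)/(4*a) (w(a, s) = 4 + ((s + (-3/13 + a/13))/(a + a))/2 = 4 + ((-3/13 + s + a/13)/((2*a)))/2 = 4 + ((-3/13 + s + a/13)*(1/(2*a)))/2 = 4 + ((-3/13 + s + a/13)/(2*a))/2 = 4 + (-3/13 + s + a/13)/(4*a))
-852 + w(163, √(93 - 25)) = -852 + (1/52)*(-3 + 13*√(93 - 25) + 209*163)/163 = -852 + (1/52)*(1/163)*(-3 + 13*√68 + 34067) = -852 + (1/52)*(1/163)*(-3 + 13*(2*√17) + 34067) = -852 + (1/52)*(1/163)*(-3 + 26*√17 + 34067) = -852 + (1/52)*(1/163)*(34064 + 26*√17) = -852 + (8516/2119 + √17/326) = -1796872/2119 + √17/326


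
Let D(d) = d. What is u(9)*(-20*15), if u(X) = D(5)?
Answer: -1500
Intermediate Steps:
u(X) = 5
u(9)*(-20*15) = 5*(-20*15) = 5*(-300) = -1500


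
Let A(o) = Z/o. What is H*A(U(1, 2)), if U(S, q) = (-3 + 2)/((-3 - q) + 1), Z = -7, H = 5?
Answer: -140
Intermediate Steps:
U(S, q) = -1/(-2 - q)
A(o) = -7/o
H*A(U(1, 2)) = 5*(-7/(1/(2 + 2))) = 5*(-7/(1/4)) = 5*(-7/1/4) = 5*(-7*4) = 5*(-28) = -140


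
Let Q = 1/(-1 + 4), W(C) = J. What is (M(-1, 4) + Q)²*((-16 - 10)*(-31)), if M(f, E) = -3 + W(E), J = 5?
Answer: 39494/9 ≈ 4388.2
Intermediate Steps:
W(C) = 5
M(f, E) = 2 (M(f, E) = -3 + 5 = 2)
Q = ⅓ (Q = 1/3 = ⅓ ≈ 0.33333)
(M(-1, 4) + Q)²*((-16 - 10)*(-31)) = (2 + ⅓)²*((-16 - 10)*(-31)) = (7/3)²*(-26*(-31)) = (49/9)*806 = 39494/9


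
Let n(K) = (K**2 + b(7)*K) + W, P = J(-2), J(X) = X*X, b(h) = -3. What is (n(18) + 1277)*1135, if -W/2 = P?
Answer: 1746765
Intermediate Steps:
J(X) = X**2
P = 4 (P = (-2)**2 = 4)
W = -8 (W = -2*4 = -8)
n(K) = -8 + K**2 - 3*K (n(K) = (K**2 - 3*K) - 8 = -8 + K**2 - 3*K)
(n(18) + 1277)*1135 = ((-8 + 18**2 - 3*18) + 1277)*1135 = ((-8 + 324 - 54) + 1277)*1135 = (262 + 1277)*1135 = 1539*1135 = 1746765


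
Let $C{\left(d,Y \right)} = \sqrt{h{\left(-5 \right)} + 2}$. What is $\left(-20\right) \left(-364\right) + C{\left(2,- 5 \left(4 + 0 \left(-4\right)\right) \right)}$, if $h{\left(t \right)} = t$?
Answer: $7280 + i \sqrt{3} \approx 7280.0 + 1.732 i$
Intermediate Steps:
$C{\left(d,Y \right)} = i \sqrt{3}$ ($C{\left(d,Y \right)} = \sqrt{-5 + 2} = \sqrt{-3} = i \sqrt{3}$)
$\left(-20\right) \left(-364\right) + C{\left(2,- 5 \left(4 + 0 \left(-4\right)\right) \right)} = \left(-20\right) \left(-364\right) + i \sqrt{3} = 7280 + i \sqrt{3}$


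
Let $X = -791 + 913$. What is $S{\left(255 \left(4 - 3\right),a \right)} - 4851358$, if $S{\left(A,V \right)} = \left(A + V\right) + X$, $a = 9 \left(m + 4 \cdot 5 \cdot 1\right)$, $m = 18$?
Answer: $-4850639$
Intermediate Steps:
$a = 342$ ($a = 9 \left(18 + 4 \cdot 5 \cdot 1\right) = 9 \left(18 + 20 \cdot 1\right) = 9 \left(18 + 20\right) = 9 \cdot 38 = 342$)
$X = 122$
$S{\left(A,V \right)} = 122 + A + V$ ($S{\left(A,V \right)} = \left(A + V\right) + 122 = 122 + A + V$)
$S{\left(255 \left(4 - 3\right),a \right)} - 4851358 = \left(122 + 255 \left(4 - 3\right) + 342\right) - 4851358 = \left(122 + 255 \cdot 1 + 342\right) - 4851358 = \left(122 + 255 + 342\right) - 4851358 = 719 - 4851358 = -4850639$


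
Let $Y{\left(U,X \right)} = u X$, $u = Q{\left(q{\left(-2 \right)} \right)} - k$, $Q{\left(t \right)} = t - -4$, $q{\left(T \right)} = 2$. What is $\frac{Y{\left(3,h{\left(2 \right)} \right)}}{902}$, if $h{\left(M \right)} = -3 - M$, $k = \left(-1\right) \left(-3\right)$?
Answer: $- \frac{15}{902} \approx -0.01663$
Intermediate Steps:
$k = 3$
$Q{\left(t \right)} = 4 + t$ ($Q{\left(t \right)} = t + 4 = 4 + t$)
$u = 3$ ($u = \left(4 + 2\right) - 3 = 6 - 3 = 3$)
$Y{\left(U,X \right)} = 3 X$
$\frac{Y{\left(3,h{\left(2 \right)} \right)}}{902} = \frac{3 \left(-3 - 2\right)}{902} = 3 \left(-3 - 2\right) \frac{1}{902} = 3 \left(-5\right) \frac{1}{902} = \left(-15\right) \frac{1}{902} = - \frac{15}{902}$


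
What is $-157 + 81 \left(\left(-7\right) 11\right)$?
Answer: $-6394$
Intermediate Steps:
$-157 + 81 \left(\left(-7\right) 11\right) = -157 + 81 \left(-77\right) = -157 - 6237 = -6394$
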